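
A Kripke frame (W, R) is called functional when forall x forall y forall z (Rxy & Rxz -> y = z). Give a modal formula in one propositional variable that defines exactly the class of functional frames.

◇q → □q

A defining formula is ◇q → □q (the CD axiom).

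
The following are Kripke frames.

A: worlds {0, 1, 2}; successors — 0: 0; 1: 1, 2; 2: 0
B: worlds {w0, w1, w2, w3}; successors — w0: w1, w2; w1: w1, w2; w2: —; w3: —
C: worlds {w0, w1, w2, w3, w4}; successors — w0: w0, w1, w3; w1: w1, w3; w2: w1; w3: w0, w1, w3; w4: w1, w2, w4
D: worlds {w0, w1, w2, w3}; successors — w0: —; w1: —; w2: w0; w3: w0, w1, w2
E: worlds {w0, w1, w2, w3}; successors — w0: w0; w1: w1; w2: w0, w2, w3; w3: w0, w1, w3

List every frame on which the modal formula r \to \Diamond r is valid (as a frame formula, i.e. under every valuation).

The schema corresponds to reflexivity: \forall x Rxx.
A: fails — world 2 does not see itself.
B: fails — world w0 does not see itself.
C: fails — world w2 does not see itself.
D: fails — world w0 does not see itself.
E: condition met.

E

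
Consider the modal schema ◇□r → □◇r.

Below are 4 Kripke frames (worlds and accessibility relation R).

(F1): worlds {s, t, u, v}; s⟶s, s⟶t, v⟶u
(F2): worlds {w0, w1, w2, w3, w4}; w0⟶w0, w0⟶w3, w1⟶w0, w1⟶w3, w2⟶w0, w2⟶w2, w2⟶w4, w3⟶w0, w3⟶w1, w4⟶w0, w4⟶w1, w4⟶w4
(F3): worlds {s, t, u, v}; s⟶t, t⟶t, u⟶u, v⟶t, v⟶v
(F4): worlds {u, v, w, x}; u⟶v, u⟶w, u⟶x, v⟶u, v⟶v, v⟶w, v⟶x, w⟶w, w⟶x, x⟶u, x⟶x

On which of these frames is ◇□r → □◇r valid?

(F2), (F3), (F4)

This is the axiom for convergence; its first-order frame correspondent is ∀x ∀y ∀z (Rxy ∧ Rxz → ∃w (Ryw ∧ Rzw)).
(F1): fails — Rss and Rst but s and t have no common successor.
(F2): ✓.
(F3): ✓.
(F4): ✓.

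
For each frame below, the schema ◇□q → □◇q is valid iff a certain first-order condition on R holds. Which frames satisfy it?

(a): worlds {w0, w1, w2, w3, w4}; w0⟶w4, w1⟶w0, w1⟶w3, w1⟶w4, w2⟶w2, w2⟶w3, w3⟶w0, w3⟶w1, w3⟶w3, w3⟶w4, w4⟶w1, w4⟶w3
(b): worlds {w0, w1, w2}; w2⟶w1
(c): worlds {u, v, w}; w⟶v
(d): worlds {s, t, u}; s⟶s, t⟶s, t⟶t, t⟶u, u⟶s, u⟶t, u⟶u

(d)

Frame correspondent (Sahlqvist): ∀x ∀y ∀z (Rxy ∧ Rxz → ∃w (Ryw ∧ Rzw)) — i.e. convergence.
(a): fails — Rw1w0 and Rw1w4 but w0 and w4 have no common successor.
(b): fails — Rw2w1 and Rw2w1 but w1 and w1 have no common successor.
(c): fails — Rwv and Rwv but v and v have no common successor.
(d): holds.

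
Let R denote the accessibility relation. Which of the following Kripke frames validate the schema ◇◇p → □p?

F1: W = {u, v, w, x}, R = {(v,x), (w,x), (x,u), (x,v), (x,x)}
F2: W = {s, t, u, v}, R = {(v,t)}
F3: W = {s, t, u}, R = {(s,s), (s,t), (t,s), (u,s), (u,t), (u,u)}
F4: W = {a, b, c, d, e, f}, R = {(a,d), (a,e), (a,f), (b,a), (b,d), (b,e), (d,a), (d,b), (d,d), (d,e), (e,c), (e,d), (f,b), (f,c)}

This is the axiom for a generalized confluence (Geach) condition; its first-order frame correspondent is ∀x ∀y ∀z ((xR²y ∧ xRz) → ∃w (y = w ∧ z = w)).
F1: fails — vR²u, vRx but u ≠ x.
F2: holds.
F3: fails — sR²s, sRt but s ≠ t.
F4: fails — aR²a, aRd but a ≠ d.
Valid on: F2.

F2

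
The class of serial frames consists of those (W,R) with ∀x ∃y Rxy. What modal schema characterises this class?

□r → ◇r

The condition is seriality. The D schema □r → ◇r defines it.
Suppose □r→◇r is valid. At any x set V(r)=W. Then □r at x, so ◇r at x, so x has a successor.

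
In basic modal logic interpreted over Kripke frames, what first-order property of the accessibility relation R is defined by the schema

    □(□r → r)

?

shift-reflexivity: ∀x ∀y (Rxy → Ryy)

This schema is the T□ axiom.
It corresponds to shift-reflexivity: ∀x ∀y (Rxy → Ryy).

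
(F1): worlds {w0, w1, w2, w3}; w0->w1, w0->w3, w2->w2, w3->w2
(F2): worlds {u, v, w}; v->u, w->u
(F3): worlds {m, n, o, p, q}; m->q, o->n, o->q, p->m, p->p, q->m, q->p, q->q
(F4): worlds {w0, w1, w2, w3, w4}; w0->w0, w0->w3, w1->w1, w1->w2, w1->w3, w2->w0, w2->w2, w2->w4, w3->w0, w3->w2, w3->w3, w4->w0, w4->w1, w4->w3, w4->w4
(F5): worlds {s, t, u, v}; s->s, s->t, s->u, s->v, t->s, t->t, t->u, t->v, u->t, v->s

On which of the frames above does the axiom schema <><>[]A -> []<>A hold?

(F2), (F4)

Frame correspondent (Sahlqvist): forall x forall y forall z ((x R^2 y & xRz) -> exists w (yRw & zRw)) — i.e. a generalized confluence (Geach) condition.
(F1): fails — w0R²w2, w0Rw1 but no w with w2Rw and w1Rw.
(F2): condition met.
(F3): fails — oR²m, oRn but no w with mRw and nRw.
(F4): condition met.
(F5): fails — sR²u, sRv but no w with uRw and vRw.
Valid on: (F2), (F4).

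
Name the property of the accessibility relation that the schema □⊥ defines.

□⊥ is valid iff no world has any successor (otherwise □⊥ fails at any world with one).

emptiness of R: ∀x ∀y ¬Rxy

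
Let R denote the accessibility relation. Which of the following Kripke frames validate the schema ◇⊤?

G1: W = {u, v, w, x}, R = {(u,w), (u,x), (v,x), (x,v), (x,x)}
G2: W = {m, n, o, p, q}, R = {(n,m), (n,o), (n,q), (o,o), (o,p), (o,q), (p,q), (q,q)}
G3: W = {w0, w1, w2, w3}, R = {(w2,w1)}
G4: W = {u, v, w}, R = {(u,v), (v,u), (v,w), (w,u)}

G4

Frame correspondent (Sahlqvist): ∀x ∃y Rxy — i.e. seriality.
G1: fails — world w has no successor.
G2: fails — world m has no successor.
G3: fails — world w0 has no successor.
G4: holds.
Valid on: G4.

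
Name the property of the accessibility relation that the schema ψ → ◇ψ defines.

reflexivity: ∀x Rxx

Replacing ψ by ¬ψ and contraposing gives the equivalent schema □ψ → ψ.
Suppose □ψ→ψ is valid. At any x set V(ψ)={w : Rxw}. Then □ψ holds at x, so ψ holds at x, i.e. Rxx.
Conversely, any frame satisfying ∀x Rxx validates the schema.
So the correspondent is reflexivity.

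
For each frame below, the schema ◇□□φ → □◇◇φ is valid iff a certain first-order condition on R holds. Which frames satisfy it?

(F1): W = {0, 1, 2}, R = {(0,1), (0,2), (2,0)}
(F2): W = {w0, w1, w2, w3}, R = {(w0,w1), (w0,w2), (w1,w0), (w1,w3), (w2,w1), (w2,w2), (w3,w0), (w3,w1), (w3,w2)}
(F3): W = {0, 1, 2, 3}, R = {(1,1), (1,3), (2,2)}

Frame correspondent (Sahlqvist): ∀x ∀y ∀z ((xRy ∧ xRz) → ∃w (yR²w ∧ zR²w)) — i.e. a generalized confluence (Geach) condition.
(F1): fails — 0R1, 0R1 but no w with 1R²w and 1R²w.
(F2): ✓.
(F3): fails — 1R1, 1R3 but no w with 1R²w and 3R²w.

(F2)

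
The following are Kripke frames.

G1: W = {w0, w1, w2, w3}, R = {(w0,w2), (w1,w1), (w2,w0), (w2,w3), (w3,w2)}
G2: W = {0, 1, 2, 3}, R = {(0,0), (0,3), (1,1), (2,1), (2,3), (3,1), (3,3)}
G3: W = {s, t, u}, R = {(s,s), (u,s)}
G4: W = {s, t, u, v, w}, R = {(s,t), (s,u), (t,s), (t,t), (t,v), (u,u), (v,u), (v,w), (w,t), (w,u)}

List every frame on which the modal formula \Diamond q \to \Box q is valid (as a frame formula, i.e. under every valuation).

G3

Frame correspondent (Sahlqvist): \forall x \forall y \forall z (Rxy \wedge Rxz \to y = z) — i.e. partial functionality.
G1: fails — w2 sees both w0 and w3.
G2: fails — 0 sees both 0 and 3.
G3: holds.
G4: fails — s sees both t and u.
Valid on: G3.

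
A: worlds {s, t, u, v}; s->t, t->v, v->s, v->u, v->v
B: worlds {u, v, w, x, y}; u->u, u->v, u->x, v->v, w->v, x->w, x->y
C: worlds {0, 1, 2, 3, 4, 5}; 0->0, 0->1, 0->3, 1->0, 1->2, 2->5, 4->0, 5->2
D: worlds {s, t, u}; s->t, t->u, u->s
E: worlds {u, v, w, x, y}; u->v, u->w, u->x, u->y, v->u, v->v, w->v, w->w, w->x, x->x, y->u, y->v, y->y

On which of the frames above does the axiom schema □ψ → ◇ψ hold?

D, E

This is the axiom for seriality; its first-order frame correspondent is ∀x ∃y Rxy.
A: fails — world u has no successor.
B: fails — world y has no successor.
C: fails — world 3 has no successor.
D: condition met.
E: condition met.
Valid on: D, E.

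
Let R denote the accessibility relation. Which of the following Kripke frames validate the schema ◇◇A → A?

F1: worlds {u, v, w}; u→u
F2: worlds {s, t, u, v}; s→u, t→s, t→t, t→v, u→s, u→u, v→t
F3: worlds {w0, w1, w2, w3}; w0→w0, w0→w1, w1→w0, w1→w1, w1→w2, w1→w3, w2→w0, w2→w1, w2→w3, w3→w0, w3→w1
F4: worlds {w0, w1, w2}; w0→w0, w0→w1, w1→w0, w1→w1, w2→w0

F1

The schema corresponds to a generalized confluence (Geach) condition: ∀x ∀y (xR²y → ∃w (y = w ∧ x = w)).
F1: holds.
F2: fails — sR²u but u ≠ s.
F3: fails — w0R²w1 but w1 ≠ w0.
F4: fails — w0R²w1 but w1 ≠ w0.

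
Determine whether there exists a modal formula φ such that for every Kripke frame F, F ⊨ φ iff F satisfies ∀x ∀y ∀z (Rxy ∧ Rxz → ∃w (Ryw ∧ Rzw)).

Yes: it is convergence, defined by the .2 schema ◇□p → □◇p.

Yes — defined by ◇□p → □◇p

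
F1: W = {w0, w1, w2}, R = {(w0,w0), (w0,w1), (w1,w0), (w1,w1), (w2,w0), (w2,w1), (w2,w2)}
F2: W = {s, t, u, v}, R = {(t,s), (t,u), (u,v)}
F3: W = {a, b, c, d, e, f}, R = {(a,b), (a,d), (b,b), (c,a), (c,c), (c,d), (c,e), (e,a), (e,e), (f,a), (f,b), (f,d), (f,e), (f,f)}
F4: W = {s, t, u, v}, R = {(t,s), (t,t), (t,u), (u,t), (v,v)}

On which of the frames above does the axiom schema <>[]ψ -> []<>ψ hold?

F1

The schema corresponds to convergence: forall x forall y forall z (Rxy & Rxz -> exists w (Ryw & Rzw)).
F1: condition met.
F2: fails — Rtu and Rts but u and s have no common successor.
F3: fails — Rab and Rad but b and d have no common successor.
F4: fails — Rts and Rts but s and s have no common successor.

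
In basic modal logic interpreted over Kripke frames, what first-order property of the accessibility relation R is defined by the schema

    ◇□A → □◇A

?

Convergence

Suppose ◇□A→□◇A is valid. Take Rxy, Rxz and set V(A)={w : Ryw}. Then □A at y so ◇□A at x, so □◇A at x, so ◇A at z, giving w with Rzw and Ryw.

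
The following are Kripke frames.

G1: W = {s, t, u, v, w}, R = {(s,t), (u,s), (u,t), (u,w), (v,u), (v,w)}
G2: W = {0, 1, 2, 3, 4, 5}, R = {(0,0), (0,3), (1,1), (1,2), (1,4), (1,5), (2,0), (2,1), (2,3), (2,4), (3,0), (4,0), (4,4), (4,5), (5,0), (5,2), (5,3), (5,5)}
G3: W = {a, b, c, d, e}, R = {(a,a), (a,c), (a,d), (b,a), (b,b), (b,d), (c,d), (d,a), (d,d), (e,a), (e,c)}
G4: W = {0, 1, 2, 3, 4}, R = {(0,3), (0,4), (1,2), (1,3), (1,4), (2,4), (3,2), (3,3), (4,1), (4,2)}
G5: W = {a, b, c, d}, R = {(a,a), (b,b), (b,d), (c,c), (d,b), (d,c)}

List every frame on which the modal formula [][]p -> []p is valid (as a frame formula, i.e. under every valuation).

G2, G3, G5

The schema corresponds to density: forall x forall y (Rxy -> exists z (Rxz & Rzy)).
G1: fails — Ruw but no z with Ruz and Rzw.
G2: satisfies the condition.
G3: satisfies the condition.
G4: fails — R04 but no z with R0z and Rz4.
G5: satisfies the condition.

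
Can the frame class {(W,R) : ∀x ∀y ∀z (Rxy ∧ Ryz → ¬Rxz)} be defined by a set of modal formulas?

Not definable by any modal formula

If a class were modally definable it would be closed under surjective bounded morphisms (Goldblatt–Thomason).
The 7-cycle (worlds w0,w1,w2,w3,w4,w5,w6 with w0→w1→w2→w3→w4→w5→w6→w0) is intransitive. Mapping every world to a single reflexive point • is a surjective bounded morphism; the reflexive point is not intransitive (R••∧R•• but R••).
So no modal formula (or set of formulas) defines exactly the intransitive frames.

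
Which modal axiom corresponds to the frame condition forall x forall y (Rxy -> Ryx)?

p → □◇p

A defining formula is p → □◇p (the B axiom).
Suppose p→□◇p is valid. Take Rxy and set V(p)={x}. Then p at x, so □◇p at x, so ◇p at y, so some z with Ryz has p; z=x, i.e. Ryx.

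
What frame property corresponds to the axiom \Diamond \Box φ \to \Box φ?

This schema is equivalent to the 5 axiom ◇φ → □◇φ.
Its frame correspondent is the Euclidean property — \forall x \forall y \forall z (Rxy \wedge Rxz \to Ryz).

the Euclidean property: \forall x \forall y \forall z (Rxy \wedge Rxz \to Ryz)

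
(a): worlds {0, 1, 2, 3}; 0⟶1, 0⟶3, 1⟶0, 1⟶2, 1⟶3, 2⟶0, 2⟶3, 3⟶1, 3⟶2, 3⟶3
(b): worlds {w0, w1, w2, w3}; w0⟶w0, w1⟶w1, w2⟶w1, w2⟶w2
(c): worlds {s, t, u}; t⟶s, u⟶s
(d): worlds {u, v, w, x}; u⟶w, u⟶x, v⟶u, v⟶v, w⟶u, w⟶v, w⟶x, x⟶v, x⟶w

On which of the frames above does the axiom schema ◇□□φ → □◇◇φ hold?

(a), (b), (d)

The schema corresponds to a generalized confluence (Geach) condition: ∀x ∀y ∀z ((xRy ∧ xRz) → ∃w (yR²w ∧ zR²w)).
(a): condition met.
(b): condition met.
(c): fails — tRs, tRs but no w with sR²w and sR²w.
(d): condition met.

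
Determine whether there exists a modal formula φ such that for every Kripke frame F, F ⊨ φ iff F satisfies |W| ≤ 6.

Any modally definable frame class is closed under disjoint unions.
Any modal formula valid on each of 7 disjoint one-world frames is valid on their disjoint union (validity is preserved under disjoint unions). Each one-world frame has |W|=1≤6, but the union has |W|=7.
So the class is not modally definable.

No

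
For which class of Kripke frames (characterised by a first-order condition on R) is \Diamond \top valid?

◇⊤ holds at w iff w has a successor, so frame-validity of ◇⊤ is exactly seriality. Equivalently via □q → ◇q:
Suppose □q→◇q is valid. At any x set V(q)=W. Then □q at x, so ◇q at x, so x has a successor.

seriality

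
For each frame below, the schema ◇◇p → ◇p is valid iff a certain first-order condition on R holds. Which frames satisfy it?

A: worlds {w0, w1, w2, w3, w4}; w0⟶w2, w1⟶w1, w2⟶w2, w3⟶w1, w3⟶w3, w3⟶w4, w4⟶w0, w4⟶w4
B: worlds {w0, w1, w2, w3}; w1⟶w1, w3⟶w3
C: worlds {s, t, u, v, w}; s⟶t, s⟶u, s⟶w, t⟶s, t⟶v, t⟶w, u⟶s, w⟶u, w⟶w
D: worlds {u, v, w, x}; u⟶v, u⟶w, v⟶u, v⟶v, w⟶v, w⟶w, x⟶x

B

The schema corresponds to transitivity: ∀x ∀y ∀z (Rxy ∧ Ryz → Rxz).
A: fails — Rw4w0 and Rw0w2 but not Rw4w2.
B: holds.
C: fails — Rwu and Rus but not Rws.
D: fails — Ruv and Rvu but not Ruu.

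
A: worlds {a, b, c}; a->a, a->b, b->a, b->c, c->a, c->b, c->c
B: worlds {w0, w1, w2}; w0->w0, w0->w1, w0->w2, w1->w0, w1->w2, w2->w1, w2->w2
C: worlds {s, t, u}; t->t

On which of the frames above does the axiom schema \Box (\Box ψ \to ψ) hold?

C

Frame correspondent (Sahlqvist): \forall x \forall y (Rxy \to Ryy) — i.e. shift-reflexivity.
A: fails — Rab but not Rbb.
B: fails — Rw0w1 but not Rw1w1.
C: condition met.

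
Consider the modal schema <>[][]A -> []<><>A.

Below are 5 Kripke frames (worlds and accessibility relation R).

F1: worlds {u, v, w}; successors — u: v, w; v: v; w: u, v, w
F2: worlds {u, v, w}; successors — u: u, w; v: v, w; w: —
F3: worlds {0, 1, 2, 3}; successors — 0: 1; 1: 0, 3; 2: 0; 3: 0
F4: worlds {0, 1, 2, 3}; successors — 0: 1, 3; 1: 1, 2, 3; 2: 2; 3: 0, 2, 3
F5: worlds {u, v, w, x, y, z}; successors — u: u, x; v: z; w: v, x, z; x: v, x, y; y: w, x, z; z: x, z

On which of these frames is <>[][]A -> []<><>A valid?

F1, F4, F5

Frame correspondent (Sahlqvist): forall x forall y forall z ((xRy & xRz) -> exists w (y R^2 w & z R^2 w)) — i.e. a generalized confluence (Geach) condition.
F1: ✓.
F2: fails — uRu, uRw but no t with uR²t and wR²t.
F3: fails — 1R0, 1R3 but no w with 0R²w and 3R²w.
F4: ✓.
F5: ✓.
Valid on: F1, F4, F5.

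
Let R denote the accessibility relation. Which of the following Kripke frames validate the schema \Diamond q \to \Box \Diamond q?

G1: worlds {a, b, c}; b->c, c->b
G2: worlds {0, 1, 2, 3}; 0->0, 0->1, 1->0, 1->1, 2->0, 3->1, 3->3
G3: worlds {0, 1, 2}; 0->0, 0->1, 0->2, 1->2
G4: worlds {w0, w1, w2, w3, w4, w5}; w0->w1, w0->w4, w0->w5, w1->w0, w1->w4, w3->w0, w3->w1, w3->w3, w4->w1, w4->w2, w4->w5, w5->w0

Frame correspondent (Sahlqvist): \forall x \forall y \forall z (Rxy \wedge Rxz \to Ryz) — i.e. the Euclidean property.
G1: fails — Rbc and Rbc but not Rcc.
G2: fails — R31 and R33 but not R13.
G3: fails — R01 and R00 but not R10.
G4: fails — Rw0w4 and Rw0w4 but not Rw4w4.

none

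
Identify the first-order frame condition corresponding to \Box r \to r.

reflexivity

Suppose □r→r is valid. At any x set V(r)={w : Rxw}. Then □r holds at x, so r holds at x, i.e. Rxx.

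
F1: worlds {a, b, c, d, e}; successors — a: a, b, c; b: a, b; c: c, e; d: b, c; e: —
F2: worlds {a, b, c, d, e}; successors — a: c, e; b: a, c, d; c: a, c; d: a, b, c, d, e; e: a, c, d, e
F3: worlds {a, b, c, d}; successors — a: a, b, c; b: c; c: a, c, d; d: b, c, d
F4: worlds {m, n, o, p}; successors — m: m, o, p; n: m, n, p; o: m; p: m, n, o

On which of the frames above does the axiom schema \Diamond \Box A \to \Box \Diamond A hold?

F2, F3, F4

Frame correspondent (Sahlqvist): \forall x \forall y \forall z (Rxy \wedge Rxz \to \exists w (Ryw \wedge Rzw)) — i.e. convergence.
F1: fails — Rab and Rac but b and c have no common successor.
F2: holds.
F3: holds.
F4: holds.
Valid on: F2, F3, F4.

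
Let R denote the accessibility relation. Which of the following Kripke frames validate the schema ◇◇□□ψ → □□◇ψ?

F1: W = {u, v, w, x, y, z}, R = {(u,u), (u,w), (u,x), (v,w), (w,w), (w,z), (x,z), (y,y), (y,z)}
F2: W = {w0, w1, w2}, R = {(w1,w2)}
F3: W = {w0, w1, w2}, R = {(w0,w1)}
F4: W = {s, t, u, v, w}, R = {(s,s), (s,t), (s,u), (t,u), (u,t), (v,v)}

F2, F3

Frame correspondent (Sahlqvist): ∀x ∀y ∀z ((xR²y ∧ xR²z) → ∃w (yR²w ∧ zRw)) — i.e. a generalized confluence (Geach) condition.
F1: fails — uR²u, uR²z but no t with uR²t and zRt.
F2: satisfies the condition.
F3: satisfies the condition.
F4: fails — sR²t, sR²t but no w* with tR²w* and tRw*.
Valid on: F2, F3.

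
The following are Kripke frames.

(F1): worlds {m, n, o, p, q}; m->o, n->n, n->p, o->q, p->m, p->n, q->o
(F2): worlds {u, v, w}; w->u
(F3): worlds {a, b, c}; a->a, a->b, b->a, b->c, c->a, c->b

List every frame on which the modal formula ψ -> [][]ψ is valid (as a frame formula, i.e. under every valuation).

The schema corresponds to a generalized confluence (Geach) condition: forall x forall z (x R^2 z -> exists w (x = w & z = w)).
(F1): fails — mR²q but m ≠ q.
(F2): holds.
(F3): fails — aR²b but a ≠ b.

(F2)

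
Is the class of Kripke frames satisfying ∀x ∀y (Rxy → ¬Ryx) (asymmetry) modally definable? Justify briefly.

No

Any modally definable frame class is closed under surjective bounded morphisms.
The 4-cycle (worlds 0,1,2,3 with 0→1→2→3→0) is asymmetric. Mapping every world to a single reflexive point • is a surjective bounded morphism, and the reflexive point is not asymmetric (R•• but asymmetry requires ¬R••).
So no modal formula (or set of formulas) defines exactly the asymmetric frames.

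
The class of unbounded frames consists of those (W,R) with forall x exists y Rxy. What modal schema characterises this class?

A defining formula is □ψ → ◇ψ (the D axiom).
Suppose □ψ→◇ψ is valid. At any x set V(ψ)=W. Then □ψ at x, so ◇ψ at x, so x has a successor.

□ψ → ◇ψ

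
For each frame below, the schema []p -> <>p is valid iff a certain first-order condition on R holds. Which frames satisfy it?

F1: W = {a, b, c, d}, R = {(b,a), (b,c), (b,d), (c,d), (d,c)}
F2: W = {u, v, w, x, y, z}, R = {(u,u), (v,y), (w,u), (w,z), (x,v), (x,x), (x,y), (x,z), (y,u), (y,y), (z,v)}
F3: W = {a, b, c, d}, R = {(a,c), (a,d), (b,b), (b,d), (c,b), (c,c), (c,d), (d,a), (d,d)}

This is the axiom for seriality; its first-order frame correspondent is forall x exists y Rxy.
F1: fails — world a has no successor.
F2: condition met.
F3: condition met.

F2, F3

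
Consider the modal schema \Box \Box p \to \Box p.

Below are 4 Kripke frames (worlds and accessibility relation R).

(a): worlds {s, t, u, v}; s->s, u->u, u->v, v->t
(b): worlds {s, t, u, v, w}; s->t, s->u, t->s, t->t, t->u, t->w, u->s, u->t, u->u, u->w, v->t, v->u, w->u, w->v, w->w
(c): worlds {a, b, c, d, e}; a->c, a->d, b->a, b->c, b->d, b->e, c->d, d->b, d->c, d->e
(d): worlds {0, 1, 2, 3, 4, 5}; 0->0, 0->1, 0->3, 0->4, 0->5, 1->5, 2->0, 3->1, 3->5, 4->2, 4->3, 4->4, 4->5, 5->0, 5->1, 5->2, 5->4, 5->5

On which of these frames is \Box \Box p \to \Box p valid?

(b), (d)

This is the axiom for density; its first-order frame correspondent is \forall x \forall y (Rxy \to \exists z (Rxz \wedge Rzy)).
(a): fails — Rvt but no z with Rvz and Rzt.
(b): satisfies the condition.
(c): fails — Rcd but no z with Rcz and Rzd.
(d): satisfies the condition.
Valid on: (b), (d).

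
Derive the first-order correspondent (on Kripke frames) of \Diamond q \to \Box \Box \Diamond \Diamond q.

\forall x \forall y \forall z ((xRy \wedge x R^2 z) \to \exists w (y = w \wedge z R^2 w))

This is a Sahlqvist (Geach-type) schema ◇^1□^0q → □^2◇^2q.
Minimal-valuation argument: fix x; take any y with xR^1y and any z with xR^2z. Set V(q) to the set of worlds R-reachable from y in exactly 0 steps. Then □^0q holds at y, so the antecedent holds at x; validity forces ◇^2q at z, giving a w with zR^2w and yR^0w.
First-order correspondent: \forall x \forall y \forall z ((xRy \wedge x R^2 z) \to \exists w (y = w \wedge z R^2 w)).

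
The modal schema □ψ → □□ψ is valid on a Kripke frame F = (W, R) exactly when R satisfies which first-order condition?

Transitivity

Suppose □ψ→□□ψ is valid. Take Rxy, Ryz and set V(ψ)={w : Rxw}. Then □ψ at x, so □□ψ at x, so □ψ at y, so ψ at z, i.e. Rxz.
Conversely, on a frame with transitivity the schema holds at every world under every valuation.
Frame condition: ∀x ∀y ∀z (Rxy ∧ Ryz → Rxz).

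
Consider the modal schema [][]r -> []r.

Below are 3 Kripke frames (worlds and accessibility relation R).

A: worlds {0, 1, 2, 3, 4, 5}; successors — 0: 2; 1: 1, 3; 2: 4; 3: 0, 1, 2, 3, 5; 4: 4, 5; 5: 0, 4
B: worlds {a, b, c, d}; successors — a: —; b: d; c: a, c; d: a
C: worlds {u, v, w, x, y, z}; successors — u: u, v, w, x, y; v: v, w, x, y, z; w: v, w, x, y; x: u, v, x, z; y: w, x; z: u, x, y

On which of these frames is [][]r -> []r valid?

C

The schema corresponds to density: forall x forall y (Rxy -> exists z (Rxz & Rzy)).
A: fails — R02 but no z with R0z and Rz2.
B: fails — Rda but no z with Rdz and Rza.
C: ✓.
Valid on: C.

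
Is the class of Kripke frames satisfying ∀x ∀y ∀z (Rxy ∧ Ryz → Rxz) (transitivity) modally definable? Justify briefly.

Yes: it is transitivity, defined by the 4 schema □r → □□r.
Suppose □r→□□r is valid. Take Rxy, Ryz and set V(r)={w : Rxw}. Then □r at x, so □□r at x, so □r at y, so r at z, i.e. Rxz.

Yes, by □r → □□r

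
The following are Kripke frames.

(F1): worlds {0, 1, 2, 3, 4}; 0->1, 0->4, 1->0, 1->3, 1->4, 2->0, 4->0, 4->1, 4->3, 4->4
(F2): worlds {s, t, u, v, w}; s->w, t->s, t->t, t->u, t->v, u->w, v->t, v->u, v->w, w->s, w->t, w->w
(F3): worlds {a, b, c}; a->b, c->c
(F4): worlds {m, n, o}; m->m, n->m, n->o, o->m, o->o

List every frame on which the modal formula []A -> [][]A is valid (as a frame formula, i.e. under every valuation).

The schema corresponds to transitivity: forall x forall y forall z (Rxy & Ryz -> Rxz).
(F1): fails — R10 and R01 but not R11.
(F2): fails — Rwt and Rtv but not Rwv.
(F3): condition met.
(F4): condition met.
Valid on: (F3), (F4).

(F3), (F4)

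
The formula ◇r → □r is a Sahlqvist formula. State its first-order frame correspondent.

Partial functionality

Suppose ◇r→□r is valid. Take Rxy, Rxz and set V(r)={y}. Then ◇r at x, so □r at x, so r at z, i.e. z=y.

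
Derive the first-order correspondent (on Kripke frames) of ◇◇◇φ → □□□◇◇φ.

This is a Sahlqvist (Geach-type) schema ◇^3□^0φ → □^3◇^2φ.
Minimal-valuation argument: fix x; take any y with xR^3y and any z with xR^3z. Set V(φ) to the set of worlds R-reachable from y in exactly 0 steps. Then □^0φ holds at y, so the antecedent holds at x; validity forces ◇^2φ at z, giving a w with zR^2w and yR^0w.
First-order correspondent: ∀x ∀y ∀z ((xR³y ∧ xR³z) → ∃w (y = w ∧ zR²w)).

∀x ∀y ∀z ((xR³y ∧ xR³z) → ∃w (y = w ∧ zR²w))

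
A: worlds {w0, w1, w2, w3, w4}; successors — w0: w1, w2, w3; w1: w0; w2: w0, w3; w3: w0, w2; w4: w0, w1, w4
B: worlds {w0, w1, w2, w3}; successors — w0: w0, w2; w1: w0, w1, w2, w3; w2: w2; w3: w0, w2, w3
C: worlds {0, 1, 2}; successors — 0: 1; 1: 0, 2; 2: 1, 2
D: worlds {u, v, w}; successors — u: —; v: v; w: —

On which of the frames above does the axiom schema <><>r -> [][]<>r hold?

Frame correspondent (Sahlqvist): forall x forall y forall z ((x R^2 y & x R^2 z) -> exists w (y = w & zRw)) — i.e. a generalized confluence (Geach) condition.
A: fails — w0R²w0, w0R²w0 but no w with w0=w and w0Rw.
B: fails — w0R²w0, w0R²w2 but no w with w0=w and w2Rw.
C: fails — 0R²0, 0R²0 but no w with 0=w and 0Rw.
D: ✓.

D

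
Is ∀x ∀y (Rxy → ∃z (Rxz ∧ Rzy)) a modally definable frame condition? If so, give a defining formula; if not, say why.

Yes, by □□r → □r

This is a Sahlqvist condition; the C4 axiom □□r → □r defines it.
Suppose □□r→□r is valid. Take Rxy and set V(r)={w : xR²w}. Then □□r at x, so □r at x, so r at y, i.e. ∃z(Rxz∧Rzy).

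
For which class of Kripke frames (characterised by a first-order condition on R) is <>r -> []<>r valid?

Suppose ◇r→□◇r is valid. Take Rxy, Rxz and set V(r)={y}. Then ◇r at x, so □◇r at x, so ◇r at z, so some w with Rzw has r; w=y, i.e. Rzy. By symmetry of the argument, Ryz.

the Euclidean property: forall x forall y forall z (Rxy & Rxz -> Ryz)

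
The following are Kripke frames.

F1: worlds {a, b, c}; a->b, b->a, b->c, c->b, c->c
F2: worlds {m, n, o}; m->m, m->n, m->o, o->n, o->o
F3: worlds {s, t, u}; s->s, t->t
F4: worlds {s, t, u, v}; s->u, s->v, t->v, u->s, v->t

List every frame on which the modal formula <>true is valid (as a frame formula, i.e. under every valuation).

F1, F4

The schema corresponds to seriality: forall x exists y Rxy.
F1: holds.
F2: fails — world n has no successor.
F3: fails — world u has no successor.
F4: holds.
Valid on: F1, F4.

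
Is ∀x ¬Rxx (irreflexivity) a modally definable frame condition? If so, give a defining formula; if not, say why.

Modal frame validity is preserved under surjective bounded morphisms.
The 5-cycle (worlds w0,w1,w2,w3,w4 with w0→w1→w2→w3→w4→w0) is irreflexive, and the map sending every world to a single reflexive point • is a surjective bounded morphism (forth: every edge maps to (•,•); back: every world has a successor). So any modal formula valid on the 5-cycle is also valid on the reflexive point, which is not irreflexive.
Hence irreflexivity is not modally definable.

No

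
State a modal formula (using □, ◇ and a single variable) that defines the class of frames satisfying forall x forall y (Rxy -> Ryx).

A defining formula is r → □◇r (the B axiom).
Suppose r→□◇r is valid. Take Rxy and set V(r)={x}. Then r at x, so □◇r at x, so ◇r at y, so some z with Ryz has r; z=x, i.e. Ryx.

r → □◇r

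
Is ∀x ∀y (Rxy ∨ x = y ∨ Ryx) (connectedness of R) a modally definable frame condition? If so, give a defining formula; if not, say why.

Modal frame validity is preserved under disjoint unions.
Take 3 disjoint single-world reflexive frames: each is trivially connected, but their disjoint union has 3 worlds with no edge between distinct components, so it is not connected.
So no modal formula (or set of formulas) defines exactly the connected frames.

Not modally definable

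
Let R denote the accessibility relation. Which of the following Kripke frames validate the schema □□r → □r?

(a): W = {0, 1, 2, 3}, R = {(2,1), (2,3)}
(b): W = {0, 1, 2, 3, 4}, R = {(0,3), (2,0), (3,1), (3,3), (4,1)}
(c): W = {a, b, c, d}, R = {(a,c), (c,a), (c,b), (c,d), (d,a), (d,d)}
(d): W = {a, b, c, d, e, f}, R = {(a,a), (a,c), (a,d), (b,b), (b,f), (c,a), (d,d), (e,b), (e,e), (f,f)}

The schema corresponds to density: ∀x ∀y (Rxy → ∃z (Rxz ∧ Rzy)).
(a): fails — R23 but no z with R2z and Rz3.
(b): fails — R20 but no z with R2z and Rz0.
(c): fails — Rcb but no z with Rcz and Rzb.
(d): satisfies the condition.

(d)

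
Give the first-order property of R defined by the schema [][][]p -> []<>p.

This is a Sahlqvist (Geach-type) schema ◇^0□^3p → □^1◇^1p.
Minimal-valuation argument: fix x; take any y with xR^0y and any z with xR^1z. Set V(p) to the set of worlds R-reachable from y in exactly 3 steps. Then □^3p holds at y, so the antecedent holds at x; validity forces ◇^1p at z, giving a w with zR^1w and yR^3w.
First-order correspondent: forall x forall z (xRz -> exists w (x R^3 w & zRw)).

forall x forall z (xRz -> exists w (x R^3 w & zRw))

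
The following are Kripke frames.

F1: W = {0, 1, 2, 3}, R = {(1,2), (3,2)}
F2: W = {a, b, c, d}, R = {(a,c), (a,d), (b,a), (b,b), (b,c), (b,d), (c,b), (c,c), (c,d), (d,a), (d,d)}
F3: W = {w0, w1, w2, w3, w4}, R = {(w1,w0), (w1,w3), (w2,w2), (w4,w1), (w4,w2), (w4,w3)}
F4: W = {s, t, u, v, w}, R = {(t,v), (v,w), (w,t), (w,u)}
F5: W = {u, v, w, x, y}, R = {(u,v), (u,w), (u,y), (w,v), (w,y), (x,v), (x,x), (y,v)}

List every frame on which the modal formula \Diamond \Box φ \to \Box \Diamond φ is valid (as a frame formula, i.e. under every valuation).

F2

This is the axiom for convergence; its first-order frame correspondent is \forall x \forall y \forall z (Rxy \wedge Rxz \to \exists w (Ryw \wedge Rzw)).
F1: fails — R12 and R12 but 2 and 2 have no common successor.
F2: condition met.
F3: fails — Rw1w0 and Rw1w0 but w0 and w0 have no common successor.
F4: fails — Rwu and Rwu but u and u have no common successor.
F5: fails — Ruv and Ruv but v and v have no common successor.
Valid on: F2.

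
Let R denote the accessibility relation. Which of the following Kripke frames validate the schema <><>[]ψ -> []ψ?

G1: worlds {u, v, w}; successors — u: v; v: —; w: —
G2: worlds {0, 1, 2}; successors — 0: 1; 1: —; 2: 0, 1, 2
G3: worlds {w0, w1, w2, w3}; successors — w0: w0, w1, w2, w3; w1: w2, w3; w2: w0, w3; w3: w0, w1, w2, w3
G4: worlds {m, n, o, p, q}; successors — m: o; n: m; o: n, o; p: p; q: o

G1

This is the axiom for a generalized confluence (Geach) condition; its first-order frame correspondent is forall x forall y forall z ((x R^2 y & xRz) -> exists w (yRw & z = w)).
G1: condition met.
G2: fails — 2R²0, 2R0 but no w with 0Rw and 0=w.
G3: fails — w0R²w1, w0Rw0 but no w with w1Rw and w0=w.
G4: fails — mR²n, mRo but no w with nRw and o=w.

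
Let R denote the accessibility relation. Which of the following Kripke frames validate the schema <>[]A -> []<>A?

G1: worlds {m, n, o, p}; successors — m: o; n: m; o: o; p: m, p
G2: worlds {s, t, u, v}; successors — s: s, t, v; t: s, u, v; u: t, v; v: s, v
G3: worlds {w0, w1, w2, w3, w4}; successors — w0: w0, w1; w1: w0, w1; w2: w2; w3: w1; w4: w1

This is the axiom for convergence; its first-order frame correspondent is forall x forall y forall z (Rxy & Rxz -> exists w (Ryw & Rzw)).
G1: fails — Rpm and Rpp but m and p have no common successor.
G2: condition met.
G3: condition met.
Valid on: G2, G3.

G2, G3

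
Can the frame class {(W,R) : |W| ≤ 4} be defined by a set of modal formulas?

Modal frame validity is preserved under disjoint unions.
Any modal formula valid on each of 5 disjoint one-world frames is valid on their disjoint union (validity is preserved under disjoint unions). Each one-world frame has |W|=1≤4, but the union has |W|=5.
So no modal formula (or set of formulas) defines exactly the |W|≤4 frames.

No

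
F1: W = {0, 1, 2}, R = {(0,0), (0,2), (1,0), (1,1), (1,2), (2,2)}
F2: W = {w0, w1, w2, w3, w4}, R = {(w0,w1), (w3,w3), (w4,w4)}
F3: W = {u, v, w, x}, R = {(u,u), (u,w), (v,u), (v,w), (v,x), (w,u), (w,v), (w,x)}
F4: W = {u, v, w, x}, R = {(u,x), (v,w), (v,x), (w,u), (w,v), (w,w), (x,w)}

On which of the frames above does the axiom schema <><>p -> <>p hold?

The schema corresponds to transitivity: forall x forall y forall z (Rxy & Ryz -> Rxz).
F1: ✓.
F2: ✓.
F3: fails — Ruw and Rwx but not Rux.
F4: fails — Rxw and Rwu but not Rxu.
Valid on: F1, F2.

F1, F2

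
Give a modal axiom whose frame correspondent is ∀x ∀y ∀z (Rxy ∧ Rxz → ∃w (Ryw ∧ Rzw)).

◇□p → □◇p

The condition is convergence. The .2 schema ◇□p → □◇p defines it.
Suppose ◇□p→□◇p is valid. Take Rxy, Rxz and set V(p)={w : Ryw}. Then □p at y so ◇□p at x, so □◇p at x, so ◇p at z, giving w with Rzw and Ryw.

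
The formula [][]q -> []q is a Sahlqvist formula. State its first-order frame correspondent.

Density

Suppose □□q→□q is valid. Take Rxy and set V(q)={w : xR²w}. Then □□q at x, so □q at x, so q at y, i.e. ∃z(Rxz∧Rzy).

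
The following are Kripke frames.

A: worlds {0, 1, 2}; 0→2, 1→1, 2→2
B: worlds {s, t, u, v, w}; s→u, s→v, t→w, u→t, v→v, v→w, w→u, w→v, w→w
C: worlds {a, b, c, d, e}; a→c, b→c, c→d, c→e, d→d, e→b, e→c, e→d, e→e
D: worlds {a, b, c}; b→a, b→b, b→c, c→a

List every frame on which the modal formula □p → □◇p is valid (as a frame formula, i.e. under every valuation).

This is the axiom for a generalized confluence (Geach) condition; its first-order frame correspondent is ∀x ∀z (xRz → ∃w (xRw ∧ zRw)).
A: ✓.
B: fails — sRu but no w* with sRw* and uRw*.
C: fails — aRc but no w with aRw and cRw.
D: fails — bRa but no w with bRw and aRw.
Valid on: A.

A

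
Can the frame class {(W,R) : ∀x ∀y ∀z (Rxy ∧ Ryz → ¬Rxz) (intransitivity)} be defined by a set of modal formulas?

Not definable by any modal formula

Any modally definable frame class is closed under surjective bounded morphisms.
The 5-cycle (worlds s,t,u,v,w with s→t→u→v→w→s) is intransitive. Mapping every world to a single reflexive point • is a surjective bounded morphism; the reflexive point is not intransitive (R••∧R•• but R••).
So no modal formula (or set of formulas) defines exactly the intransitive frames.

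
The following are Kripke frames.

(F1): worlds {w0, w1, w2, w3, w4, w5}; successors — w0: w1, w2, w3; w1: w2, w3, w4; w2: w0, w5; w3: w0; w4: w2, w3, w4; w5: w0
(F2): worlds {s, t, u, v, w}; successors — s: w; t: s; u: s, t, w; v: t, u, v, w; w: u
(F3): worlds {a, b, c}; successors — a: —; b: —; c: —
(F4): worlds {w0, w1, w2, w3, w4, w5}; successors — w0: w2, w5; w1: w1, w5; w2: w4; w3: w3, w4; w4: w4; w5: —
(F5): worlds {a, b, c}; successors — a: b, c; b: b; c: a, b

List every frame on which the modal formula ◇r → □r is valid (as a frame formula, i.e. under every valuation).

The schema corresponds to partial functionality: ∀x ∀y ∀z (Rxy ∧ Rxz → y = z).
(F1): fails — w0 sees both w1 and w2.
(F2): fails — u sees both s and t.
(F3): ✓.
(F4): fails — w0 sees both w2 and w5.
(F5): fails — a sees both b and c.

(F3)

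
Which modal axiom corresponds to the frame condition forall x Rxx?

□p → p

This is reflexivity; the standard corresponding axiom is T: □p → p.
Suppose □p→p is valid. At any x set V(p)={w : Rxw}. Then □p holds at x, so p holds at x, i.e. Rxx.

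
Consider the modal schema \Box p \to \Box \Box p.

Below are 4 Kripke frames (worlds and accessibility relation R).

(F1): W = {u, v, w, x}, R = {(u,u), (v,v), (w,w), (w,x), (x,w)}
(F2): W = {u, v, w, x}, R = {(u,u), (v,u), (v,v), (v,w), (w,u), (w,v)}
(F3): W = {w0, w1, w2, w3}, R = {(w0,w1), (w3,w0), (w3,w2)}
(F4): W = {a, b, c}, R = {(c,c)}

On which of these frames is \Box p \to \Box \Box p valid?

(F4)

This is the axiom for transitivity; its first-order frame correspondent is \forall x \forall y \forall z (Rxy \wedge Ryz \to Rxz).
(F1): fails — Rxw and Rwx but not Rxx.
(F2): fails — Rwv and Rvw but not Rww.
(F3): fails — Rw3w0 and Rw0w1 but not Rw3w1.
(F4): ✓.
Valid on: (F4).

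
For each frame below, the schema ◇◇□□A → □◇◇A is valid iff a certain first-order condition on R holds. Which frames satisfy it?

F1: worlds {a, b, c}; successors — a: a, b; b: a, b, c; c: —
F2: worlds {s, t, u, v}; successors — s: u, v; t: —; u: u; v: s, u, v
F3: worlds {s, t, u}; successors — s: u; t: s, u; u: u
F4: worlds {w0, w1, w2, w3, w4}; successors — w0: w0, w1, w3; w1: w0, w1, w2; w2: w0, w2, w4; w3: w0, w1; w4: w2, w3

This is the axiom for a generalized confluence (Geach) condition; its first-order frame correspondent is ∀x ∀y ∀z ((xR²y ∧ xRz) → ∃w (yR²w ∧ zR²w)).
F1: fails — aR²c, aRa but no w with cR²w and aR²w.
F2: condition met.
F3: condition met.
F4: condition met.
Valid on: F2, F3, F4.

F2, F3, F4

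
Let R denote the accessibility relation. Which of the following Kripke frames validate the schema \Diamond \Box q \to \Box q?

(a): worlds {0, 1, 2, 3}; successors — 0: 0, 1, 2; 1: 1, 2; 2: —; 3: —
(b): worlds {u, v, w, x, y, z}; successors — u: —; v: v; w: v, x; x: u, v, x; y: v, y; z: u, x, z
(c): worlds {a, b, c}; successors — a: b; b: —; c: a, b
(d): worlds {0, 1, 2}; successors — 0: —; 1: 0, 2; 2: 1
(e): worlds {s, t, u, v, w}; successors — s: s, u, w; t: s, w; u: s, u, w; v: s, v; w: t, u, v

none

The schema corresponds to the Euclidean property: \forall x \forall y \forall z (Rxy \wedge Rxz \to Ryz).
(a): fails — R02 and R00 but not R20.
(b): fails — Rwv and Rwx but not Rvx.
(c): fails — Rab and Rab but not Rbb.
(d): fails — R12 and R12 but not R22.
(e): fails — Rsw and Rsw but not Rww.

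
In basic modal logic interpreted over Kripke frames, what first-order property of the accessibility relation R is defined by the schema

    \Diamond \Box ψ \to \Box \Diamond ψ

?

Convergence

Suppose ◇□ψ→□◇ψ is valid. Take Rxy, Rxz and set V(ψ)={w : Ryw}. Then □ψ at y so ◇□ψ at x, so □◇ψ at x, so ◇ψ at z, giving w with Rzw and Ryw.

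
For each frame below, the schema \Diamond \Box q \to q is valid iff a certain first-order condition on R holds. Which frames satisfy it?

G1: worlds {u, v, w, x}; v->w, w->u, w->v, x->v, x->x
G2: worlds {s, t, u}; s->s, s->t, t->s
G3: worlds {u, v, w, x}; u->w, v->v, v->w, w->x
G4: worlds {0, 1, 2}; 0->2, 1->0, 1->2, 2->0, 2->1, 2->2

G2

Frame correspondent (Sahlqvist): \forall x \forall y (Rxy \to Ryx) — i.e. symmetry.
G1: fails — Rwu but not Ruw.
G2: holds.
G3: fails — Ruw but not Rwu.
G4: fails — R10 but not R01.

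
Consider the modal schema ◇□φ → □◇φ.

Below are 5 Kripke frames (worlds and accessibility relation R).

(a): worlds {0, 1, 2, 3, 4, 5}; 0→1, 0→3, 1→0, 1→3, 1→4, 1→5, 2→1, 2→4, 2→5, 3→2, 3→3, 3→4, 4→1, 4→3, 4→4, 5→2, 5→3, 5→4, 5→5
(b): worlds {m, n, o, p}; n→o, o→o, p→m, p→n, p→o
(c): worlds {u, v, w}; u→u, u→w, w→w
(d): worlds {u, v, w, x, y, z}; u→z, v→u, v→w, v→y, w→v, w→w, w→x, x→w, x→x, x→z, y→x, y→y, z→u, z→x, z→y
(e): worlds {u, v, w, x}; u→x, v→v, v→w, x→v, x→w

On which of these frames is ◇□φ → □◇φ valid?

The schema corresponds to convergence: ∀x ∀y ∀z (Rxy ∧ Rxz → ∃w (Ryw ∧ Rzw)).
(a): satisfies the condition.
(b): fails — Rpn and Rpm but n and m have no common successor.
(c): satisfies the condition.
(d): fails — Rvw and Rvu but w and u have no common successor.
(e): fails — Rvv and Rvw but v and w have no common successor.

(a), (c)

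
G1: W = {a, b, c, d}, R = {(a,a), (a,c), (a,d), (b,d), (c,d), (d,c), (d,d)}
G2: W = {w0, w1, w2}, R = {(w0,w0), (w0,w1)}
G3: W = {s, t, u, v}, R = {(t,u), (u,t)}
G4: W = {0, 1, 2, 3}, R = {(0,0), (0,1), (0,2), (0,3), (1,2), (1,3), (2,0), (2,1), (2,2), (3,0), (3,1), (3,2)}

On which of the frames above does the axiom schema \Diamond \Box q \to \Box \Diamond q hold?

Frame correspondent (Sahlqvist): \forall x \forall y \forall z (Rxy \wedge Rxz \to \exists w (Ryw \wedge Rzw)) — i.e. convergence.
G1: holds.
G2: fails — Rw0w1 and Rw0w1 but w1 and w1 have no common successor.
G3: holds.
G4: holds.

G1, G3, G4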